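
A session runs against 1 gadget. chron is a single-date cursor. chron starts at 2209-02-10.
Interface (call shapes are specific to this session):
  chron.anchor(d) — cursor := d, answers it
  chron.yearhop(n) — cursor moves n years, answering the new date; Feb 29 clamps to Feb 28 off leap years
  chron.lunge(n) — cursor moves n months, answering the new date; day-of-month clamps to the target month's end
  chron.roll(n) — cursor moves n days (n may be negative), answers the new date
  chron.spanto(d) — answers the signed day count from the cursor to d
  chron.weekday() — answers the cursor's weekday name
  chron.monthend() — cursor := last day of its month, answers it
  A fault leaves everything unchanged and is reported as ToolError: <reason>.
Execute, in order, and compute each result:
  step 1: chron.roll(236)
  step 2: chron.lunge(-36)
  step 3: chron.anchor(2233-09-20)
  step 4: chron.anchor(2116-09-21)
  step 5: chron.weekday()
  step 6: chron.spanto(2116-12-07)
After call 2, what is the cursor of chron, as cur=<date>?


Answer: cur=2206-10-04

Derivation:
→ roll(n='236')
← 2209-10-04
→ lunge(n='-36')
← 2206-10-04
→ anchor(d='2233-09-20')
← 2233-09-20
→ anchor(d='2116-09-21')
← 2116-09-21
→ weekday()
← Monday
→ spanto(d='2116-12-07')
← 77


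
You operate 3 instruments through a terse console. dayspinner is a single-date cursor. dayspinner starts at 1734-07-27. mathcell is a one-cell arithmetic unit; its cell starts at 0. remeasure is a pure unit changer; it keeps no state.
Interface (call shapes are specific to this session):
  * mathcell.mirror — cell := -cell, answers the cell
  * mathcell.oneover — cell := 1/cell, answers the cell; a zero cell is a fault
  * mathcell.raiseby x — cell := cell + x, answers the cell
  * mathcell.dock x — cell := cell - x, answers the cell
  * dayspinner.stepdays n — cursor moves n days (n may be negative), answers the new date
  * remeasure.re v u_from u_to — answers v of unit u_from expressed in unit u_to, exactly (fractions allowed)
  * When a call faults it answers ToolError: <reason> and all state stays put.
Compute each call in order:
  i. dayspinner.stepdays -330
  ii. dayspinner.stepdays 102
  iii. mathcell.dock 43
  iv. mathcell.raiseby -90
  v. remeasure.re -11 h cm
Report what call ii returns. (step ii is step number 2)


Answer: 1733-12-11

Derivation:
Next I call stepdays on n: -330, giving 1733-08-31.
Now I run stepdays on n: 102, — result: 1733-12-11.
I invoke dock on x: 43, — result: -43.
Using raiseby on x: -90, giving -133.
Next I call re on v: -11, u_from: h, u_to: cm, — result: ToolError: incompatible units.


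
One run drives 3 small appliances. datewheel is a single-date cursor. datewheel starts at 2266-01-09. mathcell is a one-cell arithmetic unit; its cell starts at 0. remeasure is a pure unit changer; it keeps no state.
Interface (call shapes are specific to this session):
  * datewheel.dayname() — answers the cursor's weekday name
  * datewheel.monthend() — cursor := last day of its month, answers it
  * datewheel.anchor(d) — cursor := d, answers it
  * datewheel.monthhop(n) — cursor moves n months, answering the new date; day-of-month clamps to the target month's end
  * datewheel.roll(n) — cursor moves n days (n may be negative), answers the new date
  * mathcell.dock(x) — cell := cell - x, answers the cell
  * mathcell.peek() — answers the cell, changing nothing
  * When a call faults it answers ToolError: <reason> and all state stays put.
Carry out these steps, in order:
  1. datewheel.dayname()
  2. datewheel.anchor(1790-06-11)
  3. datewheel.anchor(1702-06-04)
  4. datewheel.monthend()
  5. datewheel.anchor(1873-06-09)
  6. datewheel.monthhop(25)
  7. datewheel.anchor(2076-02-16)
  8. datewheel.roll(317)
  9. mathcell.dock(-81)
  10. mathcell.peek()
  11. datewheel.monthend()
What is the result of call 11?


Answer: 2076-12-31

Derivation:
! datewheel.dayname() : Tuesday
! datewheel.anchor(1790-06-11) : 1790-06-11
! datewheel.anchor(1702-06-04) : 1702-06-04
! datewheel.monthend() : 1702-06-30
! datewheel.anchor(1873-06-09) : 1873-06-09
! datewheel.monthhop(25) : 1875-07-09
! datewheel.anchor(2076-02-16) : 2076-02-16
! datewheel.roll(317) : 2076-12-29
! mathcell.dock(-81) : 81
! mathcell.peek() : 81
! datewheel.monthend() : 2076-12-31


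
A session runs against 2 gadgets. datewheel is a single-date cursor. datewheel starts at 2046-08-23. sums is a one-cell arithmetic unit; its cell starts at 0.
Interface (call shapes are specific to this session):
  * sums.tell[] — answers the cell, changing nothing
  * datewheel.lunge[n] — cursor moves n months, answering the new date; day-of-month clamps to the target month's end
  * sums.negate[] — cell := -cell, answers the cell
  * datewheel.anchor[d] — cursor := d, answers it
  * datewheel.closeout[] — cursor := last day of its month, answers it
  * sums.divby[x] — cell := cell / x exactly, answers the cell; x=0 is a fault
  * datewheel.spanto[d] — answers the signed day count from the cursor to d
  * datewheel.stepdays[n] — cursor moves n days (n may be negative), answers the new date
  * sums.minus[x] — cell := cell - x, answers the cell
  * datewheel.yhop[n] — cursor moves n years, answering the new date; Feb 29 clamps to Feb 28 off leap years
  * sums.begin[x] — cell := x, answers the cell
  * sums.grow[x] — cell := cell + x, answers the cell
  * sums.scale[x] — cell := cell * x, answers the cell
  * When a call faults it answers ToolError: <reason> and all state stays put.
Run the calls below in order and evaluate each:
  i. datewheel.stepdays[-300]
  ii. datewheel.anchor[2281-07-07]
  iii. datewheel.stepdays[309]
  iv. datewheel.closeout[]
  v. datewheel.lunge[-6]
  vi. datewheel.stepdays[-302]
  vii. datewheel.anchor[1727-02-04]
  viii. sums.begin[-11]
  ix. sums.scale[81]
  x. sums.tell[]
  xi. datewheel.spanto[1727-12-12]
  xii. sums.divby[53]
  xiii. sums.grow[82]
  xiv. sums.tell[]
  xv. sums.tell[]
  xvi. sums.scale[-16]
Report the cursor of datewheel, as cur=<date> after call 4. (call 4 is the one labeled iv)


Answer: cur=2282-05-31

Derivation:
Step: datewheel.stepdays[n→-300]
Result: 2045-10-27
Step: datewheel.anchor[d→2281-07-07]
Result: 2281-07-07
Step: datewheel.stepdays[n→309]
Result: 2282-05-12
Step: datewheel.closeout[]
Result: 2282-05-31
Step: datewheel.lunge[n→-6]
Result: 2281-11-30
Step: datewheel.stepdays[n→-302]
Result: 2281-02-01
Step: datewheel.anchor[d→1727-02-04]
Result: 1727-02-04
Step: sums.begin[x→-11]
Result: -11
Step: sums.scale[x→81]
Result: -891
Step: sums.tell[]
Result: -891
Step: datewheel.spanto[d→1727-12-12]
Result: 311
Step: sums.divby[x→53]
Result: -891/53
Step: sums.grow[x→82]
Result: 3455/53
Step: sums.tell[]
Result: 3455/53
Step: sums.tell[]
Result: 3455/53
Step: sums.scale[x→-16]
Result: -55280/53


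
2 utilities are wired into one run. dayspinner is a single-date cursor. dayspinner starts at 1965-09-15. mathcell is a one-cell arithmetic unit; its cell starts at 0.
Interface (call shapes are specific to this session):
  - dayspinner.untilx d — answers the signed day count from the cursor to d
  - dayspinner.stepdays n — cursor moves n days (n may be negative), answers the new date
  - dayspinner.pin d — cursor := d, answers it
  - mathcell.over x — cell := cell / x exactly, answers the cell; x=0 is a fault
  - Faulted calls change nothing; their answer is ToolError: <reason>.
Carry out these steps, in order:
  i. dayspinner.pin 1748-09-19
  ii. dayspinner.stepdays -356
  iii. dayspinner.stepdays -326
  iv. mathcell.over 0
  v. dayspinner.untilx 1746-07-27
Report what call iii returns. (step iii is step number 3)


# dayspinner.pin(d→1748-09-19) -> 1748-09-19
# dayspinner.stepdays(n→-356) -> 1747-09-29
# dayspinner.stepdays(n→-326) -> 1746-11-07
# mathcell.over(x→0) -> ToolError: division by zero
# dayspinner.untilx(d→1746-07-27) -> -103

Answer: 1746-11-07


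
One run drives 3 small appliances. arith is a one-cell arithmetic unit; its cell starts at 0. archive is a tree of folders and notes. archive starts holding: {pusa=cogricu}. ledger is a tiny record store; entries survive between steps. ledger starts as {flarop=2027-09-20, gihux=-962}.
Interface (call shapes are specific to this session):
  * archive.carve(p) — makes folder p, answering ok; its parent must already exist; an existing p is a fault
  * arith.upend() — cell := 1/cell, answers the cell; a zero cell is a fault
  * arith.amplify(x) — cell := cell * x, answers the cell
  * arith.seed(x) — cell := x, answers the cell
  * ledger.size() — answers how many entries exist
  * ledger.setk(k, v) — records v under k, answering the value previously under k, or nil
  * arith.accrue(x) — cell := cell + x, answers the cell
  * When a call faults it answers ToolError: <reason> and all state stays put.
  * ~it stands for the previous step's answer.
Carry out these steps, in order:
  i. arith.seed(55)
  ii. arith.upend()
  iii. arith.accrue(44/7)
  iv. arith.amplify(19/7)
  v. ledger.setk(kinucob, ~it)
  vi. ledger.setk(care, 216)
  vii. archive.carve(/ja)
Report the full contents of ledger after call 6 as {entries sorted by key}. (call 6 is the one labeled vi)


Answer: {care=216, flarop=2027-09-20, gihux=-962, kinucob=46113/2695}

Derivation:
# seed(x=55) == 55
# upend() == 1/55
# accrue(x=44/7) == 2427/385
# amplify(x=19/7) == 46113/2695
# setk(k=kinucob, v=~it) == nil
# setk(k=care, v=216) == nil
# carve(p=/ja) == ok


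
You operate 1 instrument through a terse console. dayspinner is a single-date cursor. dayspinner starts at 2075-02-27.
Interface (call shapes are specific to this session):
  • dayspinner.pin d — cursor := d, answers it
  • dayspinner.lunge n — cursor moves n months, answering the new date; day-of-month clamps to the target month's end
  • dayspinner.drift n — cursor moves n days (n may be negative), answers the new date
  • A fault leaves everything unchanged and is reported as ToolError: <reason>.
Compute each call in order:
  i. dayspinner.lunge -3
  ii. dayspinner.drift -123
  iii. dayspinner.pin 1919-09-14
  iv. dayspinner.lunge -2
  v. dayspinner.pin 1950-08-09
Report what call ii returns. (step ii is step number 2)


I invoke dayspinner.lunge(n=-3), and see 2074-11-27.
Then dayspinner.drift(n=-123), → 2074-07-27.
Calling dayspinner.pin(d=1919-09-14): 1919-09-14.
I invoke dayspinner.lunge(n=-2): 1919-07-14.
I try dayspinner.pin(d=1950-08-09), which returns 1950-08-09.

Answer: 2074-07-27


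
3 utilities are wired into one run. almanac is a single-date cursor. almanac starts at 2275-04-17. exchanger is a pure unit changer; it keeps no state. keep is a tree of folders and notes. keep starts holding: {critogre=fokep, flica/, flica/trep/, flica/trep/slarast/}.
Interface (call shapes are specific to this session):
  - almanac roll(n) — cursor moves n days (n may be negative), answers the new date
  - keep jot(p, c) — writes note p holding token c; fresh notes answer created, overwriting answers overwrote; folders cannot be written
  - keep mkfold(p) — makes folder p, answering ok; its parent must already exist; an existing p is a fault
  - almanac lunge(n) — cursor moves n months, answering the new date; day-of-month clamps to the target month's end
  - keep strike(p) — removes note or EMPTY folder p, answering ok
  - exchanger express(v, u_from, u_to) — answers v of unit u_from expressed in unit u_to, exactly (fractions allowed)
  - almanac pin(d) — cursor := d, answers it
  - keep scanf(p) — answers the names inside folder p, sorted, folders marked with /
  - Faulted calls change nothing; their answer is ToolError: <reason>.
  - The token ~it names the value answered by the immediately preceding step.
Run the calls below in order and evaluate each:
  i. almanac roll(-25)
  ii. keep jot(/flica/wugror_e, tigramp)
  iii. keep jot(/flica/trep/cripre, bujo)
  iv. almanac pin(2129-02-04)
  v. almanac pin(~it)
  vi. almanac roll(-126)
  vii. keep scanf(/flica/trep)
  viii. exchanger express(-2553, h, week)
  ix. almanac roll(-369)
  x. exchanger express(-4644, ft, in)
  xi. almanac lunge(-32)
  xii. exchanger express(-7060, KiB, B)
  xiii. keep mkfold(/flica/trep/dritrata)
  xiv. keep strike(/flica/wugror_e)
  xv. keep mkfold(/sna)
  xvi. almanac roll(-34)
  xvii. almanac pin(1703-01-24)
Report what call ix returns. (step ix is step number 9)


-> almanac roll(n=-25)
<- 2275-03-23
-> keep jot(p=/flica/wugror_e, c=tigramp)
<- created
-> keep jot(p=/flica/trep/cripre, c=bujo)
<- created
-> almanac pin(d=2129-02-04)
<- 2129-02-04
-> almanac pin(d=~it)
<- 2129-02-04
-> almanac roll(n=-126)
<- 2128-10-01
-> keep scanf(p=/flica/trep)
<- [cripre, slarast/]
-> exchanger express(v=-2553, u_from=h, u_to=week)
<- -851/56
-> almanac roll(n=-369)
<- 2127-09-28
-> exchanger express(v=-4644, u_from=ft, u_to=in)
<- -55728
-> almanac lunge(n=-32)
<- 2125-01-28
-> exchanger express(v=-7060, u_from=KiB, u_to=B)
<- -7229440
-> keep mkfold(p=/flica/trep/dritrata)
<- ok
-> keep strike(p=/flica/wugror_e)
<- ok
-> keep mkfold(p=/sna)
<- ok
-> almanac roll(n=-34)
<- 2124-12-25
-> almanac pin(d=1703-01-24)
<- 1703-01-24

Answer: 2127-09-28


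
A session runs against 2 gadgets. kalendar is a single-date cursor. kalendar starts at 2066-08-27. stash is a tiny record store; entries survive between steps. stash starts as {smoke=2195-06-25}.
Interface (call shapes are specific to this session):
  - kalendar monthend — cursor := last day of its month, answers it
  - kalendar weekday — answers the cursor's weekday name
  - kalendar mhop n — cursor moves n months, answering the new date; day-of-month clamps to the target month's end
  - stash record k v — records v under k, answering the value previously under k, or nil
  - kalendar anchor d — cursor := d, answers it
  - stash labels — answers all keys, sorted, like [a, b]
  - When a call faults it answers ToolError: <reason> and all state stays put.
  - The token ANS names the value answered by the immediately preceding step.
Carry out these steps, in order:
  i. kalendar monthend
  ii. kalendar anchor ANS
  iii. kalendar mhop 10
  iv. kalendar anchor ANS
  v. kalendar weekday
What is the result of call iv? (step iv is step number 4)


Answer: 2067-06-30

Derivation:
[in] kalendar monthend
[out] 2066-08-31
[in] kalendar anchor d→ANS
[out] 2066-08-31
[in] kalendar mhop n→10
[out] 2067-06-30
[in] kalendar anchor d→ANS
[out] 2067-06-30
[in] kalendar weekday
[out] Thursday


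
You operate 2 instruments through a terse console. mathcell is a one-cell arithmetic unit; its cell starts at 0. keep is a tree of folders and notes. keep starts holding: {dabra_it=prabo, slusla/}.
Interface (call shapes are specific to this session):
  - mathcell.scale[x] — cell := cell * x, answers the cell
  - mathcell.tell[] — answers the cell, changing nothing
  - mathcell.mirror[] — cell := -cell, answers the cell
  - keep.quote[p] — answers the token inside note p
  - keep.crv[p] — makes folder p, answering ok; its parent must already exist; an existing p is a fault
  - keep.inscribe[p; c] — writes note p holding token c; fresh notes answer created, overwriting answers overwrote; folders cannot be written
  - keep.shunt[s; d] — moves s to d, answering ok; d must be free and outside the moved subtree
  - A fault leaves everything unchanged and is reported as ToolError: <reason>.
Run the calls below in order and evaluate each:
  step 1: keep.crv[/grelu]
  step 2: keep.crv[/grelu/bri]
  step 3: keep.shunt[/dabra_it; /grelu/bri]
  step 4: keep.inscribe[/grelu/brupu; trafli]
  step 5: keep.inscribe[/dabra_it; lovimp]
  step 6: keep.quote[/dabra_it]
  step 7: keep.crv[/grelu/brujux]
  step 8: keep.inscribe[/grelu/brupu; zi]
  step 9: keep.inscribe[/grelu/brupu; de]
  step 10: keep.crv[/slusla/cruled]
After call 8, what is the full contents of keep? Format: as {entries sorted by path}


Answer: {dabra_it=lovimp, grelu/, grelu/bri/, grelu/brujux/, grelu/brupu=zi, slusla/}

Derivation:
Calling keep.crv passing /grelu: ok.
Now I run keep.crv passing /grelu/bri, giving ok.
Calling keep.shunt passing /dabra_it, /grelu/bri, which returns ToolError: exists.
Then keep.inscribe passing /grelu/brupu, trafli, → created.
Then keep.inscribe passing /dabra_it, lovimp, yielding overwrote.
I use keep.quote passing /dabra_it, and see lovimp.
Invoking keep.crv passing /grelu/brujux, yielding ok.
Now I run keep.inscribe passing /grelu/brupu, zi, yielding overwrote.
I invoke keep.inscribe passing /grelu/brupu, de, → overwrote.
Now I run keep.crv passing /slusla/cruled, and see ok.


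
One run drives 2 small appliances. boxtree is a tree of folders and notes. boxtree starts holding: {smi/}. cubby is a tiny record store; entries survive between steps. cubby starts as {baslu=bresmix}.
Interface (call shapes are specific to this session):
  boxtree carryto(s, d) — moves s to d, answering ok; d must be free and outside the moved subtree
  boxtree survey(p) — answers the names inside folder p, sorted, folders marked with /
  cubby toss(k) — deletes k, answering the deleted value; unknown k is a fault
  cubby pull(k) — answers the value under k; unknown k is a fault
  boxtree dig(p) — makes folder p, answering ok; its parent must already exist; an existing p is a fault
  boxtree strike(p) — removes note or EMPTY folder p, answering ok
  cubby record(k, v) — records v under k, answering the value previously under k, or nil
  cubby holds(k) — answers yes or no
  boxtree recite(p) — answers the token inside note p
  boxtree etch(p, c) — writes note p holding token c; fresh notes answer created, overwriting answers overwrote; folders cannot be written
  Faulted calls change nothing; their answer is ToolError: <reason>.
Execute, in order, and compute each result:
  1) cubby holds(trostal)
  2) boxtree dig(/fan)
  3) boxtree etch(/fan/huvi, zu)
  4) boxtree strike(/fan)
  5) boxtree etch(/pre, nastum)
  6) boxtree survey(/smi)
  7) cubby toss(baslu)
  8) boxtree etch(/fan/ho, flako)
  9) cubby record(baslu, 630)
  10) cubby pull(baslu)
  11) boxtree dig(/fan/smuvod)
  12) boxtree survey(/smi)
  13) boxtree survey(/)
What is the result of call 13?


Answer: [fan/, pre, smi/]

Derivation:
Then cubby holds passing k: trostal, and get no.
Then boxtree dig passing p: /fan, and observe ok.
Calling boxtree etch passing p: /fan/huvi, c: zu, — result: created.
I invoke boxtree strike passing p: /fan, and observe ToolError: not empty.
Now I run boxtree etch passing p: /pre, c: nastum, — result: created.
Calling boxtree survey passing p: /smi: [].
I try cubby toss passing k: baslu, → bresmix.
Next I call boxtree etch passing p: /fan/ho, c: flako: created.
I run cubby record passing k: baslu, v: 630, and see nil.
Calling cubby pull passing k: baslu, which returns 630.
Next I call boxtree dig passing p: /fan/smuvod, — result: ok.
I use boxtree survey passing p: /smi, → [].
Next I call boxtree survey passing p: /: [fan/, pre, smi/].


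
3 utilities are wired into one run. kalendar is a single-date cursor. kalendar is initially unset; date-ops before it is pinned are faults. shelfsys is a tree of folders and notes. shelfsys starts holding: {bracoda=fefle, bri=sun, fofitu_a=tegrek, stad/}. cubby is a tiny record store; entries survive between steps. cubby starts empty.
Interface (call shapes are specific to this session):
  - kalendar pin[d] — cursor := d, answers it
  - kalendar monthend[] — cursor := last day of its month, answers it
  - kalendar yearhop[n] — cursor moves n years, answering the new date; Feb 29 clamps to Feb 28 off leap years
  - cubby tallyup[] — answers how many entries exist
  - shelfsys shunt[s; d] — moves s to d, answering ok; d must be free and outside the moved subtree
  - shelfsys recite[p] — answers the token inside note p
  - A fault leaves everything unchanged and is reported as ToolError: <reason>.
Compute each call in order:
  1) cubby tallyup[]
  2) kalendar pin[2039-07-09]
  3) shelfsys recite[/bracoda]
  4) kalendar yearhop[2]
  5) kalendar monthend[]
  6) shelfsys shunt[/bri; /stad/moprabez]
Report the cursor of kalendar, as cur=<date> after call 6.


I call cubby tallyup(), and observe 0.
Calling kalendar pin on 2039-07-09, — result: 2039-07-09.
Calling shelfsys recite on /bracoda, giving fefle.
Using kalendar yearhop on 2, and see 2041-07-09.
Using kalendar monthend, — result: 2041-07-31.
Then shelfsys shunt on /bri, /stad/moprabez, and observe ok.

Answer: cur=2041-07-31


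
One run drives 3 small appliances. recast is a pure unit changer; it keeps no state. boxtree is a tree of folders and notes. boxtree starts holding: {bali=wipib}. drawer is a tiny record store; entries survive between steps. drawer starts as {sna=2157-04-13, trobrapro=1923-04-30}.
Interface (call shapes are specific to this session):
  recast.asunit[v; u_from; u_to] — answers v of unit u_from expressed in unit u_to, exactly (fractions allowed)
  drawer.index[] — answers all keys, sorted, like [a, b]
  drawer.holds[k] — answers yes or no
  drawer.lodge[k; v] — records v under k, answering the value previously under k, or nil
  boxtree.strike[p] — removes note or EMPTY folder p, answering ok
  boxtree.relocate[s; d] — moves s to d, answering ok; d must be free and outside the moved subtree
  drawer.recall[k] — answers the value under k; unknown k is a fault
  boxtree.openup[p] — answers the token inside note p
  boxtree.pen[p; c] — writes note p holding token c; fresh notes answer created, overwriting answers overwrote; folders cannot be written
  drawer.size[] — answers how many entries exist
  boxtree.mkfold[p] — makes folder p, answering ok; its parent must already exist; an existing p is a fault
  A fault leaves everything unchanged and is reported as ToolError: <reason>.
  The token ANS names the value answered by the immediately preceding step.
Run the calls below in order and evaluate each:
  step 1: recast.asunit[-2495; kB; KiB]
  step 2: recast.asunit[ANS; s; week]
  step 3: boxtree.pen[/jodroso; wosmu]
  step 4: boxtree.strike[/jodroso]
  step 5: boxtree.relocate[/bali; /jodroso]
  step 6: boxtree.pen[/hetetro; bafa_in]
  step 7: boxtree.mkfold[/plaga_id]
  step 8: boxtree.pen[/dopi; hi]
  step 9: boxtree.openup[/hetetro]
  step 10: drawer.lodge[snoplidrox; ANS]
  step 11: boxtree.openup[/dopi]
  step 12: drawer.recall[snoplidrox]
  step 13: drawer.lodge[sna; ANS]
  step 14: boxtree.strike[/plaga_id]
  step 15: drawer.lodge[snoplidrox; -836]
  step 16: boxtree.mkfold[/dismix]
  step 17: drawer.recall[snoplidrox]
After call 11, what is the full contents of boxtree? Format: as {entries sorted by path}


Answer: {dopi=hi, hetetro=bafa_in, jodroso=wipib, plaga_id/}

Derivation:
→ recast.asunit(-2495, kB, KiB)
← -311875/128
→ recast.asunit(ANS, s, week)
← -12475/3096576
→ boxtree.pen(/jodroso, wosmu)
← created
→ boxtree.strike(/jodroso)
← ok
→ boxtree.relocate(/bali, /jodroso)
← ok
→ boxtree.pen(/hetetro, bafa_in)
← created
→ boxtree.mkfold(/plaga_id)
← ok
→ boxtree.pen(/dopi, hi)
← created
→ boxtree.openup(/hetetro)
← bafa_in
→ drawer.lodge(snoplidrox, ANS)
← nil
→ boxtree.openup(/dopi)
← hi
→ drawer.recall(snoplidrox)
← bafa_in
→ drawer.lodge(sna, ANS)
← 2157-04-13
→ boxtree.strike(/plaga_id)
← ok
→ drawer.lodge(snoplidrox, -836)
← bafa_in
→ boxtree.mkfold(/dismix)
← ok
→ drawer.recall(snoplidrox)
← -836


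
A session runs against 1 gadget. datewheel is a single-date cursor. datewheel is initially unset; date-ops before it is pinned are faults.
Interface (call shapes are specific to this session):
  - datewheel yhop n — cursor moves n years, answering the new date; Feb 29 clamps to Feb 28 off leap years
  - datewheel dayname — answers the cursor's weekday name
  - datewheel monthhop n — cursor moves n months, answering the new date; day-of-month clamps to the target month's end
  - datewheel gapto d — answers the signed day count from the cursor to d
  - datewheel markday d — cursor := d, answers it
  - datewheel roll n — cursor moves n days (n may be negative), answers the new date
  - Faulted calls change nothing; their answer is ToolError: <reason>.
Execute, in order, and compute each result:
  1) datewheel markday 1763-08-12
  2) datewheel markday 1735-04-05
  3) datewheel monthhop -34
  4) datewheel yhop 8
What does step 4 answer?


Answer: 1740-06-05

Derivation:
[in] datewheel markday 1763-08-12
= 1763-08-12
[in] datewheel markday 1735-04-05
= 1735-04-05
[in] datewheel monthhop -34
= 1732-06-05
[in] datewheel yhop 8
= 1740-06-05


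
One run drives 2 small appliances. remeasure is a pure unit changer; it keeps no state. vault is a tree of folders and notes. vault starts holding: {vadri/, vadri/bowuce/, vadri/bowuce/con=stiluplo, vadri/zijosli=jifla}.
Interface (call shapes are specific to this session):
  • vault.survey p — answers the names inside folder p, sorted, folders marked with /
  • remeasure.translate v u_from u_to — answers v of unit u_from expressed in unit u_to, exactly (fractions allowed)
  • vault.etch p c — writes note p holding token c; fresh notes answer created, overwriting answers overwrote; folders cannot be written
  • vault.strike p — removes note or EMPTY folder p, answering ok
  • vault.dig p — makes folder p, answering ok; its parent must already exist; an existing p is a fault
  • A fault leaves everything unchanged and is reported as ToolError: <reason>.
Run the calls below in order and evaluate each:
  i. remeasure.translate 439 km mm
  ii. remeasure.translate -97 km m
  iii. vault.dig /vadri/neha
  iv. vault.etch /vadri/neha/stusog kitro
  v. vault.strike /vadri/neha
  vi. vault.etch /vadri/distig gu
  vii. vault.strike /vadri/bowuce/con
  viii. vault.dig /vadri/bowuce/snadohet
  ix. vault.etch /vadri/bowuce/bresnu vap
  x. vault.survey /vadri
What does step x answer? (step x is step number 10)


;; translate(v='439', u_from='km', u_to='mm') => 439000000
;; translate(v='-97', u_from='km', u_to='m') => -97000
;; dig(p='/vadri/neha') => ok
;; etch(p='/vadri/neha/stusog', c='kitro') => created
;; strike(p='/vadri/neha') => ToolError: not empty
;; etch(p='/vadri/distig', c='gu') => created
;; strike(p='/vadri/bowuce/con') => ok
;; dig(p='/vadri/bowuce/snadohet') => ok
;; etch(p='/vadri/bowuce/bresnu', c='vap') => created
;; survey(p='/vadri') => [bowuce/, distig, neha/, zijosli]

Answer: [bowuce/, distig, neha/, zijosli]


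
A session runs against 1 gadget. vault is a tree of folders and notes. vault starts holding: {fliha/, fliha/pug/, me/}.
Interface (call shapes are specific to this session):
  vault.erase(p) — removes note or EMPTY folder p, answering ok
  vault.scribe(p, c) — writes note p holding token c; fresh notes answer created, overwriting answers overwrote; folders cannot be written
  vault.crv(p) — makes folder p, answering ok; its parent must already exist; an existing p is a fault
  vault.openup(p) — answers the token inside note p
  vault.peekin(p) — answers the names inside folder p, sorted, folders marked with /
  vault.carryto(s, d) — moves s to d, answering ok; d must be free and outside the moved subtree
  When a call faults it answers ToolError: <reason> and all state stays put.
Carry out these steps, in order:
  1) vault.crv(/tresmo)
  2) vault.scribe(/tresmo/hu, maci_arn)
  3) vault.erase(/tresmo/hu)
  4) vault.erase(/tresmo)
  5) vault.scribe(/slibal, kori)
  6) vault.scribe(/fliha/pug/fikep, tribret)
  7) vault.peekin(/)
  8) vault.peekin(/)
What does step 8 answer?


Next I call crv with p='/tresmo', and observe ok.
I run scribe with p='/tresmo/hu', c='maci_arn', — result: created.
Calling erase with p='/tresmo/hu', and observe ok.
Next I call erase with p='/tresmo', giving ok.
I invoke scribe with p='/slibal', c='kori', and see created.
Invoking scribe with p='/fliha/pug/fikep', c='tribret', yielding created.
Now I run peekin with p='/', → [fliha/, me/, slibal].
Using peekin with p='/', which returns [fliha/, me/, slibal].

Answer: [fliha/, me/, slibal]


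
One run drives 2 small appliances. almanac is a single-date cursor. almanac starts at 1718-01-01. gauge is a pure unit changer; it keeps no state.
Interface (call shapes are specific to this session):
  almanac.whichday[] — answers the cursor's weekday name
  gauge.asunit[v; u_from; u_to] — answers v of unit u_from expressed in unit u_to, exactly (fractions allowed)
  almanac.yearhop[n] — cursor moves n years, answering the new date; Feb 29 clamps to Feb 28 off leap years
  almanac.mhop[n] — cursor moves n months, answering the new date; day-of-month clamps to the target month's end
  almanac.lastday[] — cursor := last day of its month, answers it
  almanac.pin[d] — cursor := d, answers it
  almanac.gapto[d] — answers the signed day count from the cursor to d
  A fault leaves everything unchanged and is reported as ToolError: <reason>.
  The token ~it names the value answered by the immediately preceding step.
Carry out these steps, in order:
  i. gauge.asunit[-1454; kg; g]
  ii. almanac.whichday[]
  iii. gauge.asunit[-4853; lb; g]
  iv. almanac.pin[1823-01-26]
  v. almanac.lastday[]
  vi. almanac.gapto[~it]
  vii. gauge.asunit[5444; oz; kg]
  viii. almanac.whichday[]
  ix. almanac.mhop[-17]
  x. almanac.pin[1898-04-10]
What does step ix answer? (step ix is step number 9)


Do: asunit[-1454; kg; g]
See: -1454000
Do: whichday[]
See: Saturday
Do: asunit[-4853; lb; g]
See: -220128377161/100000
Do: pin[1823-01-26]
See: 1823-01-26
Do: lastday[]
See: 1823-01-31
Do: gapto[~it]
See: 0
Do: asunit[5444; oz; kg]
See: 61733921557/400000000
Do: whichday[]
See: Friday
Do: mhop[-17]
See: 1821-08-31
Do: pin[1898-04-10]
See: 1898-04-10

Answer: 1821-08-31


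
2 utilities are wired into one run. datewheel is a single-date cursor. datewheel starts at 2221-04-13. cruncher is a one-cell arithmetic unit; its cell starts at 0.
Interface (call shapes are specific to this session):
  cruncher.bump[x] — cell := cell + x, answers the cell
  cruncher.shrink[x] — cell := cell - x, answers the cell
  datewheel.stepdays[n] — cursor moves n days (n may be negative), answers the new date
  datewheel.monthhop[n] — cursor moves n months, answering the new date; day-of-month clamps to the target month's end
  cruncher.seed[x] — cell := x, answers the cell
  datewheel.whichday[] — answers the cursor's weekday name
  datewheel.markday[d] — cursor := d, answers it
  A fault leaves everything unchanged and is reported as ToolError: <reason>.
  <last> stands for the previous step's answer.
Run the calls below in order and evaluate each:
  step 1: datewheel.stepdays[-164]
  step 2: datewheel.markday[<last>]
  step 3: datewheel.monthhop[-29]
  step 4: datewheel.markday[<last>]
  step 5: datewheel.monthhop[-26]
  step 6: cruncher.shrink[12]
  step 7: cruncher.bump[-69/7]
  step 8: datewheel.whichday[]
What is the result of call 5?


% stepdays -164
= 2220-10-31
% markday <last>
= 2220-10-31
% monthhop -29
= 2218-05-31
% markday <last>
= 2218-05-31
% monthhop -26
= 2216-03-31
% shrink 12
= -12
% bump -69/7
= -153/7
% whichday
= Sunday

Answer: 2216-03-31


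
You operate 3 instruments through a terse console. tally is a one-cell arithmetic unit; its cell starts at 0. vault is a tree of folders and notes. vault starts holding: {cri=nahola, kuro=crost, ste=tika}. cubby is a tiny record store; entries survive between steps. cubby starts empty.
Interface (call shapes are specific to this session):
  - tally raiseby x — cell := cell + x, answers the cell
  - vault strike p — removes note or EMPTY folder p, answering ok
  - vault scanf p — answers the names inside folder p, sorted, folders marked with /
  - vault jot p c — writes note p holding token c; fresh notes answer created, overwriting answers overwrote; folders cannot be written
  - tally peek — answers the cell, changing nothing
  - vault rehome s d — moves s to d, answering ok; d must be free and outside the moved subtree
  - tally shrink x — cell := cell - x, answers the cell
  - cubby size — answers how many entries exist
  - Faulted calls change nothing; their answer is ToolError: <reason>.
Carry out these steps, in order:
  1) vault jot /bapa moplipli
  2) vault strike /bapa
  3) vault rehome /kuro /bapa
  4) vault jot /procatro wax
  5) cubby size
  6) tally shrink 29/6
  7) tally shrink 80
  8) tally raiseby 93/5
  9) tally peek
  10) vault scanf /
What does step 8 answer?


→ vault jot(/bapa, moplipli)
← created
→ vault strike(/bapa)
← ok
→ vault rehome(/kuro, /bapa)
← ok
→ vault jot(/procatro, wax)
← created
→ cubby size()
← 0
→ tally shrink(29/6)
← -29/6
→ tally shrink(80)
← -509/6
→ tally raiseby(93/5)
← -1987/30
→ tally peek()
← -1987/30
→ vault scanf(/)
← [bapa, cri, procatro, ste]

Answer: -1987/30


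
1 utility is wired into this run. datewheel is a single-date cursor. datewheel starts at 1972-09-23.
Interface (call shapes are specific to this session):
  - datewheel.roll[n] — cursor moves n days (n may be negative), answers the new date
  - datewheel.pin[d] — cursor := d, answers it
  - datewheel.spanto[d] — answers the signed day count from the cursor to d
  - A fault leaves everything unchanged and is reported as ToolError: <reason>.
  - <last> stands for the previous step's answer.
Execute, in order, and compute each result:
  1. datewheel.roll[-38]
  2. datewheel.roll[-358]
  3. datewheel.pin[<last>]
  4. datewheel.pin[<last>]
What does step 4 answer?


Answer: 1971-08-24

Derivation:
! datewheel.roll(-38) == 1972-08-16
! datewheel.roll(-358) == 1971-08-24
! datewheel.pin(<last>) == 1971-08-24
! datewheel.pin(<last>) == 1971-08-24


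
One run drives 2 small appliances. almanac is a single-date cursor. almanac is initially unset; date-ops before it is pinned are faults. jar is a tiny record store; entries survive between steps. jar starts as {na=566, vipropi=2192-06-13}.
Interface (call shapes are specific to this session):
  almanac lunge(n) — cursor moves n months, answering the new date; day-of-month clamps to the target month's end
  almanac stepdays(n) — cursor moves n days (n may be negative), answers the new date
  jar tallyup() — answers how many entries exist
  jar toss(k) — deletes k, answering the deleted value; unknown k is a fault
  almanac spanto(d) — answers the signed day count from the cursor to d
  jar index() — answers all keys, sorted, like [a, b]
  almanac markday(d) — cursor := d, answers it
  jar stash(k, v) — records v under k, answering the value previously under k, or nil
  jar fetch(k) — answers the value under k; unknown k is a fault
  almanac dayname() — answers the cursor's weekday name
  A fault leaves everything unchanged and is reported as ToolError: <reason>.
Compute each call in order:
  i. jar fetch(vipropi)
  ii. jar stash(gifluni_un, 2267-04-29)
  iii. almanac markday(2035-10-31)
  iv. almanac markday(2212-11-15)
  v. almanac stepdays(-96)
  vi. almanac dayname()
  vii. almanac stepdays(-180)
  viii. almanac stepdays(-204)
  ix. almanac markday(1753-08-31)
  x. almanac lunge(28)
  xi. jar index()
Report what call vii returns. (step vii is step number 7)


Answer: 2212-02-13

Derivation:
>> jar fetch(k='vipropi')
<< 2192-06-13
>> jar stash(k='gifluni_un', v='2267-04-29')
<< nil
>> almanac markday(d='2035-10-31')
<< 2035-10-31
>> almanac markday(d='2212-11-15')
<< 2212-11-15
>> almanac stepdays(n='-96')
<< 2212-08-11
>> almanac dayname()
<< Tuesday
>> almanac stepdays(n='-180')
<< 2212-02-13
>> almanac stepdays(n='-204')
<< 2211-07-24
>> almanac markday(d='1753-08-31')
<< 1753-08-31
>> almanac lunge(n='28')
<< 1755-12-31
>> jar index()
<< [gifluni_un, na, vipropi]


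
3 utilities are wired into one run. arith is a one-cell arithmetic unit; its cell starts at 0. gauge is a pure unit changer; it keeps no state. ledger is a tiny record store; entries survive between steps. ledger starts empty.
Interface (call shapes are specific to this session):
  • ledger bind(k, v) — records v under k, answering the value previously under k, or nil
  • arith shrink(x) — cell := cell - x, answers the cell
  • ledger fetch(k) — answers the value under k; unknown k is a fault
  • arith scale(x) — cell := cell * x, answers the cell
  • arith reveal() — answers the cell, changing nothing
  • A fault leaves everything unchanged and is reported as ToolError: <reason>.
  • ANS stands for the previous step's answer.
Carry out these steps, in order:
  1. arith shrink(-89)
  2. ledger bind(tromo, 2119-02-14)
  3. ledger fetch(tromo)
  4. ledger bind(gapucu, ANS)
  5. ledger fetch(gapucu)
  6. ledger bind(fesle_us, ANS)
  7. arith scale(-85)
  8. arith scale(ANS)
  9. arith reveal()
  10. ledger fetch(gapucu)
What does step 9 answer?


Answer: 57229225

Derivation:
> arith shrink x: -89
:: 89
> ledger bind k: tromo v: 2119-02-14
:: nil
> ledger fetch k: tromo
:: 2119-02-14
> ledger bind k: gapucu v: ANS
:: nil
> ledger fetch k: gapucu
:: 2119-02-14
> ledger bind k: fesle_us v: ANS
:: nil
> arith scale x: -85
:: -7565
> arith scale x: ANS
:: 57229225
> arith reveal
:: 57229225
> ledger fetch k: gapucu
:: 2119-02-14


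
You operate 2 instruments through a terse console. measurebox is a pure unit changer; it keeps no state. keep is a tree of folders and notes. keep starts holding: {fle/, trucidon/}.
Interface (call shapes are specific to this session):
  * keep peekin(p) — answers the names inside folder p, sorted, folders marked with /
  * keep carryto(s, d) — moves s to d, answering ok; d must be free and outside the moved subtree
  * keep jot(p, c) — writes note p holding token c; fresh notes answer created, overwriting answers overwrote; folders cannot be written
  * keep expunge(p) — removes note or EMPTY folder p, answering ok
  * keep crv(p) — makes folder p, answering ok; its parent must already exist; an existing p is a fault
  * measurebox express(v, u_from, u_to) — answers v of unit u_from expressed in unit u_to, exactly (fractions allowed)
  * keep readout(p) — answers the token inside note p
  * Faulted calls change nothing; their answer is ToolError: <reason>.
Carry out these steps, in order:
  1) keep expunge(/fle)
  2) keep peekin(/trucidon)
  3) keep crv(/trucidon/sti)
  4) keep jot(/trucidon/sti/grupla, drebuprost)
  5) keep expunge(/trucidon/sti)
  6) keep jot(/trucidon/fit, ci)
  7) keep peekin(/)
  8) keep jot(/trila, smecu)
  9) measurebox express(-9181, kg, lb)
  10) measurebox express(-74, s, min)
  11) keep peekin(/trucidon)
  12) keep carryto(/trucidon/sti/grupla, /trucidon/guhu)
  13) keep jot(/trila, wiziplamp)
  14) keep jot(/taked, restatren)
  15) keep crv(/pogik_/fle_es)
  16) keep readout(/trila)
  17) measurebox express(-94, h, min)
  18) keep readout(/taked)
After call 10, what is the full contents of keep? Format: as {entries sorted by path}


Answer: {trila=smecu, trucidon/, trucidon/fit=ci, trucidon/sti/, trucidon/sti/grupla=drebuprost}

Derivation:
[in] keep expunge p=/fle
  ok
[in] keep peekin p=/trucidon
  []
[in] keep crv p=/trucidon/sti
  ok
[in] keep jot p=/trucidon/sti/grupla c=drebuprost
  created
[in] keep expunge p=/trucidon/sti
  ToolError: not empty
[in] keep jot p=/trucidon/fit c=ci
  created
[in] keep peekin p=/
  [trucidon/]
[in] keep jot p=/trila c=smecu
  created
[in] measurebox express v=-9181 u_from=kg u_to=lb
  -918100000000/45359237
[in] measurebox express v=-74 u_from=s u_to=min
  -37/30
[in] keep peekin p=/trucidon
  [fit, sti/]
[in] keep carryto s=/trucidon/sti/grupla d=/trucidon/guhu
  ok
[in] keep jot p=/trila c=wiziplamp
  overwrote
[in] keep jot p=/taked c=restatren
  created
[in] keep crv p=/pogik_/fle_es
  ToolError: no parent
[in] keep readout p=/trila
  wiziplamp
[in] measurebox express v=-94 u_from=h u_to=min
  -5640
[in] keep readout p=/taked
  restatren


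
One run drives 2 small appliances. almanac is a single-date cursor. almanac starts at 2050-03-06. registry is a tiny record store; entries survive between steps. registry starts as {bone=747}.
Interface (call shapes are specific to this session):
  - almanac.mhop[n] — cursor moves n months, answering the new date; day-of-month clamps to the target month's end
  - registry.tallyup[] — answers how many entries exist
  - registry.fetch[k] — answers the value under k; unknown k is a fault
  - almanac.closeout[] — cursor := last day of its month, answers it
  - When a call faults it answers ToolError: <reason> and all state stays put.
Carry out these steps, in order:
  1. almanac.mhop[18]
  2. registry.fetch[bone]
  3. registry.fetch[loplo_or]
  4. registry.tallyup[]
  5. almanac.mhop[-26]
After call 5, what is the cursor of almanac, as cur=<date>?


Answer: cur=2049-07-06

Derivation:
;; almanac.mhop(n=18) => 2051-09-06
;; registry.fetch(k=bone) => 747
;; registry.fetch(k=loplo_or) => ToolError: no such key loplo_or
;; registry.tallyup() => 1
;; almanac.mhop(n=-26) => 2049-07-06
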